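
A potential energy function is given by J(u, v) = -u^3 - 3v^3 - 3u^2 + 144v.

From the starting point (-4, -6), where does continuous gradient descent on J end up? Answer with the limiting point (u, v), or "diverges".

(-2, -4)

J is separable, so gradient descent decouples: u follows -∂J/∂u, v follows -∂J/∂v.
∂J/∂u = -3u(u + 2); at u=-4 this is -24, so u increases.
∂J/∂v = -9(v - 4)(v + 4); at v=-6 this is -180, so v increases.
u converges to its nearest critical value -2 (a local min of the u-part); v converges to -4. The iterate converges to (-2, -4).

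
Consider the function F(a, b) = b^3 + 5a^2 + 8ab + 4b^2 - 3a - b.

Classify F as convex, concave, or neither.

neither

The term b^3 is cubic, so the Hessian is not constant.
∂²F/∂b² = 6b + 8, which takes both signs as b varies (negative for sufficiently negative b). A diagonal entry of the Hessian changing sign means the Hessian is neither positive- nor negative-semidefinite on all of R^2.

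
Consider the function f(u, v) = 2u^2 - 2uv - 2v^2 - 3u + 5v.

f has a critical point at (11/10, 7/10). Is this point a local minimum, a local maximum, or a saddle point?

The Hessian of f is constant: H = [[4, -2], [-2, -4]].
det(H) = 4·(-4) − (-2)² = -20.
Since det(H) < 0, H is indefinite and the critical point is a saddle point.

saddle point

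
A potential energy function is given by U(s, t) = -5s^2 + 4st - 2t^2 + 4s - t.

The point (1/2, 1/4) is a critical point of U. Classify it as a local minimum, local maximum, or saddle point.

The Hessian of U is constant: H = [[-10, 4], [4, -4]].
det(H) = (-10)·(-4) − 4² = 24.
det(H) > 0 and tr(H) = -14 < 0, so H is negative definite and the point is a local maximum.

local maximum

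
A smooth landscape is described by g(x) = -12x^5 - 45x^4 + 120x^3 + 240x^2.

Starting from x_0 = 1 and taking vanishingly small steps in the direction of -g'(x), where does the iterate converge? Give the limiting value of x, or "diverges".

g'(x) = -60x(x - 2)(x + 1)(x + 4), so g'(1) = 600.
Gradient descent moves in the -g' direction, i.e. x is decreasing.
The nearest critical point in that direction is x = 0, where g'' = 480 > 0 (a local minimum). The iterate converges there.

0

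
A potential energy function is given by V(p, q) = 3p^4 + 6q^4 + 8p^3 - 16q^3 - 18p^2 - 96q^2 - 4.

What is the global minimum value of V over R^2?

V(p,q) separates as A(p) + B(q) − 4, so its minimum is min A + min B − 4.
A'(p) = 12p(p - 1)(p + 3) vanishes at p ∈ {-3, 0, 1}; B'(q) = 24q(q - 4)(q + 2) vanishes at q ∈ {-2, 0, 4}.
Local minima of A (where A''>0): A(-3)=-135, A(1)=-7. Local minima of B: B(-2)=-160, B(4)=-1024.
So the global minimum of V is A(-3) + B(4) − 4 = -135 − 1024 − 4 = -1163, attained at (-3, 4).

-1163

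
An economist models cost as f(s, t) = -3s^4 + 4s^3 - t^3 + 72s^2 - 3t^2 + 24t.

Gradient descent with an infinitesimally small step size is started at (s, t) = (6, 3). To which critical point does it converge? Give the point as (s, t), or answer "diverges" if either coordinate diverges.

f is separable, so gradient descent decouples: s follows -∂f/∂s, t follows -∂f/∂t.
∂f/∂s = -12s(s - 4)(s + 3); at s=6 this is -1296, so s increases.
∂f/∂t = -3(t - 2)(t + 4); at t=3 this is -21, so t increases.
The s-coordinate has no critical point in that direction and runs off to infinity.

diverges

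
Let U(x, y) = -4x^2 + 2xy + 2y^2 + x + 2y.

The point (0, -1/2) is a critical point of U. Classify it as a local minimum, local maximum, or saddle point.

The Hessian of U is constant: H = [[-8, 2], [2, 4]].
det(H) = (-8)·4 − 2² = -36.
Since det(H) < 0, H is indefinite and the critical point is a saddle point.

saddle point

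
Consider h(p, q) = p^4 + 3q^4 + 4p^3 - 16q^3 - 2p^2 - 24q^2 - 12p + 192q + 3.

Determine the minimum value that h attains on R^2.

-310

h(p,q) separates as A(p) + B(q) + 3, so its minimum is min A + min B + 3.
A'(p) = 4(p - 1)(p + 1)(p + 3) vanishes at p ∈ {-3, -1, 1}; B'(q) = 12(q - 4)(q - 2)(q + 2) vanishes at q ∈ {-2, 2, 4}.
Local minima of A (where A''>0): A(-3)=-9, A(1)=-9. Local minima of B: B(-2)=-304, B(4)=128.
So the global minimum of h is A(-3) + B(-2) + 3 = -9 − 304 + 3 = -310, attained at (-3, -2).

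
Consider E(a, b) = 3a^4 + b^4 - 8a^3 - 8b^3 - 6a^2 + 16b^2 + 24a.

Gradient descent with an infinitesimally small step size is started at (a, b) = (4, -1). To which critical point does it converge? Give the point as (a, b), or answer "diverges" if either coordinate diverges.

E is separable, so gradient descent decouples: a follows -∂E/∂a, b follows -∂E/∂b.
∂E/∂a = 12(a - 2)(a - 1)(a + 1); at a=4 this is 360, so a decreases.
∂E/∂b = 4b(b - 4)(b - 2); at b=-1 this is -60, so b increases.
a converges to its nearest critical value 2 (a local min of the a-part); b converges to 0. The iterate converges to (2, 0).

(2, 0)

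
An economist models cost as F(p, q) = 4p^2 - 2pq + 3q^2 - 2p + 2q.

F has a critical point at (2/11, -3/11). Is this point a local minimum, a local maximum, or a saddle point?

local minimum

The Hessian of F is constant: H = [[8, -2], [-2, 6]].
det(H) = 8·6 − (-2)² = 44.
det(H) > 0 and tr(H) = 14 > 0, so H is positive definite and the point is a local minimum.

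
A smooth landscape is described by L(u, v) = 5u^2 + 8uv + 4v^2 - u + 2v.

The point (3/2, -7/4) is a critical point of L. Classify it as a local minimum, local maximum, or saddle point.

The Hessian of L is constant: H = [[10, 8], [8, 8]].
det(H) = 10·8 − 8² = 16.
det(H) > 0 and tr(H) = 18 > 0, so H is positive definite and the point is a local minimum.

local minimum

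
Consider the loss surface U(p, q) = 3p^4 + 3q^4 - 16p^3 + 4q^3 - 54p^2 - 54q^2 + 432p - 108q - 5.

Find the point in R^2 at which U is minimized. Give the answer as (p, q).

U(p,q) separates as A(p) + B(q) − 5, so its minimum is min A + min B − 5.
A'(p) = 12(p - 4)(p - 3)(p + 3) vanishes at p ∈ {-3, 3, 4}; B'(q) = 12(q - 3)(q + 1)(q + 3) vanishes at q ∈ {-3, -1, 3}.
Local minima of A (where A''>0): A(-3)=-1107, A(4)=608. Local minima of B: B(-3)=-27, B(3)=-459.
So the global minimum of U is A(-3) + B(3) − 5 = -1107 − 459 − 5 = -1571, attained at (-3, 3).

(-3, 3)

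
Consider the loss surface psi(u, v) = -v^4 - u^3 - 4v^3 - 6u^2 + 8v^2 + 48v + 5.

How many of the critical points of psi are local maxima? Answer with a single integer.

psi separates as a function of u plus a function of v, so ∇psi=0 decouples.
∂psi/∂u = -3u(u + 4) = 0 at u ∈ {-4, 0}; ∂psi/∂v = -4(v - 2)(v + 2)(v + 3) = 0 at v ∈ {-3, -2, 2}.
The Hessian is diagonal: diag(psi_uu, psi_vv). Second derivatives: psi_uu(-4)=12, psi_uu(0)=-12; psi_vv(-3)=-20, psi_vv(-2)=16, psi_vv(2)=-80.
Local maxima occur where both diagonal entries negative: (0, -3), (0, 2). Count: 2.

2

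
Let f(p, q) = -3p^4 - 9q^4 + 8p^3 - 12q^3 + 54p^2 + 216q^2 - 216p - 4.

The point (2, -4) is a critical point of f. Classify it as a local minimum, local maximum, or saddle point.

saddle point

The mixed partial ∂²f/∂p∂q is 0, so the Hessian at any point is diag(f_pp, f_qq) = diag(12(-3p^2 + 4p + 9), 36(-3q^2 - 2q + 12)).
At (2, -4): H = diag(60, -1008).
The eigenvalues have opposite signs, so H is indefinite: a saddle point.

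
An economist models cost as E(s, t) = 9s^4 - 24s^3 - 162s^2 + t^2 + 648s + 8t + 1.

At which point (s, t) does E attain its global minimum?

(-3, -4)

E(s,t) separates as P(s) + Q(t) + 1, so its minimum is min P + min Q + 1.
P'(s) = 36(s - 3)(s - 2)(s + 3) vanishes at s ∈ {-3, 2, 3}; Q'(t) = 2(t + 4) vanishes at t ∈ {-4}.
Local minima of P (where P''>0): P(-3)=-2025, P(3)=567. Local minima of Q: Q(-4)=-16.
So the global minimum of E is P(-3) + Q(-4) + 1 = -2025 − 16 + 1 = -2040, attained at (-3, -4).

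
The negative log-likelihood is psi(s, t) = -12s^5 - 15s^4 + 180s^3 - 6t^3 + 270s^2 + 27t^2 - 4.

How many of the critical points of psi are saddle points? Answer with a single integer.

psi separates as a function of s plus a function of t, so ∇psi=0 decouples.
∂psi/∂s = -60s(s - 3)(s + 1)(s + 3) = 0 at s ∈ {-3, -1, 0, 3}; ∂psi/∂t = -18t(t - 3) = 0 at t ∈ {0, 3}.
The Hessian is diagonal: diag(psi_ss, psi_tt). Second derivatives: psi_ss(-3)=2160, psi_ss(-1)=-480, psi_ss(0)=540, psi_ss(3)=-4320; psi_tt(0)=54, psi_tt(3)=-54.
Saddle points occur where the two diagonal entries have opposite signs: (-3, 3), (-1, 0), (0, 3), (3, 0). Count: 4.

4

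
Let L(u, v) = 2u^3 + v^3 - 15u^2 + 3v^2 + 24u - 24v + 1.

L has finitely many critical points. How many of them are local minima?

1

L separates as a function of u plus a function of v, so ∇L=0 decouples.
∂L/∂u = 6(u - 4)(u - 1) = 0 at u ∈ {1, 4}; ∂L/∂v = 3(v - 2)(v + 4) = 0 at v ∈ {-4, 2}.
The Hessian is diagonal: diag(L_uu, L_vv). Second derivatives: L_uu(1)=-18, L_uu(4)=18; L_vv(-4)=-18, L_vv(2)=18.
Local minima occur where both diagonal entries positive: (4, 2). Count: 1.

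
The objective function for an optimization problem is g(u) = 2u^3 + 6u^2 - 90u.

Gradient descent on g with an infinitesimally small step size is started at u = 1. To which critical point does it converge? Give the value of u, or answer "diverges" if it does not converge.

g'(u) = 6(u - 3)(u + 5), so g'(1) = -72.
Gradient descent moves in the -g' direction, i.e. u is increasing.
The nearest critical point in that direction is u = 3, where g'' = 48 > 0 (a local minimum). The iterate converges there.

3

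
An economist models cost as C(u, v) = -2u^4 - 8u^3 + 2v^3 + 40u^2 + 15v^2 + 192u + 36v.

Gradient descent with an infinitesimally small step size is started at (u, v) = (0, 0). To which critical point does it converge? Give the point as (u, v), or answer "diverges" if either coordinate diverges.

C is separable, so gradient descent decouples: u follows -∂C/∂u, v follows -∂C/∂v.
∂C/∂u = -8(u - 3)(u + 2)(u + 4); at u=0 this is 192, so u decreases.
∂C/∂v = 6(v + 2)(v + 3); at v=0 this is 36, so v decreases.
u converges to its nearest critical value -2 (a local min of the u-part); v converges to -2. The iterate converges to (-2, -2).

(-2, -2)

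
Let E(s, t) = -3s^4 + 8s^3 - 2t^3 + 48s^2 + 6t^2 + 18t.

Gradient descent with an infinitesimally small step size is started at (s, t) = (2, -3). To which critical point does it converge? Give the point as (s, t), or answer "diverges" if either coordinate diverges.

(0, -1)

E is separable, so gradient descent decouples: s follows -∂E/∂s, t follows -∂E/∂t.
∂E/∂s = -12s(s - 4)(s + 2); at s=2 this is 192, so s decreases.
∂E/∂t = -6(t - 3)(t + 1); at t=-3 this is -72, so t increases.
s converges to its nearest critical value 0 (a local min of the s-part); t converges to -1. The iterate converges to (0, -1).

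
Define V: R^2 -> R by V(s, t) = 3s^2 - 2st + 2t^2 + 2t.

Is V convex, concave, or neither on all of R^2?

convex

V is quadratic, so its Hessian is the constant matrix H = [[6, -2], [-2, 4]].
det(H) = 20, tr(H) = 10.
det(H) > 0 and tr(H) > 0, so H is positive definite everywhere: convex.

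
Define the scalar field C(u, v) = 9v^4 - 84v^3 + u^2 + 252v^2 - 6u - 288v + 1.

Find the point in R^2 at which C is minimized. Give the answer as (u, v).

(3, 4)

C(u,v) separates as P(u) + Q(v) + 1, so its minimum is min P + min Q + 1.
P'(u) = 2u - 6 vanishes at u ∈ {3}; Q'(v) = 36(v - 4)(v - 2)(v - 1) vanishes at v ∈ {1, 2, 4}.
Local minima of P (where P''>0): P(3)=-9. Local minima of Q: Q(1)=-111, Q(4)=-192.
So the global minimum of C is P(3) + Q(4) + 1 = -9 − 192 + 1 = -200, attained at (3, 4).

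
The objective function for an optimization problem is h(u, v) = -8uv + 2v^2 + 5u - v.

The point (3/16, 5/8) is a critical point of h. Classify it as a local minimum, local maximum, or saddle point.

The Hessian of h is constant: H = [[0, -8], [-8, 4]].
det(H) = 0·4 − (-8)² = -64.
Since det(H) < 0, H is indefinite and the critical point is a saddle point.

saddle point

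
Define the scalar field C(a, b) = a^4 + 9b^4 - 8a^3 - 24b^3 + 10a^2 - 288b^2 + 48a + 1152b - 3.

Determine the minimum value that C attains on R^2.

-5408

C(a,b) separates as P(a) + Q(b) − 3, so its minimum is min P + min Q − 3.
P'(a) = 4(a - 4)(a - 3)(a + 1) vanishes at a ∈ {-1, 3, 4}; Q'(b) = 36(b - 4)(b - 2)(b + 4) vanishes at b ∈ {-4, 2, 4}.
Local minima of P (where P''>0): P(-1)=-29, P(4)=96. Local minima of Q: Q(-4)=-5376, Q(4)=768.
So the global minimum of C is P(-1) + Q(-4) − 3 = -29 − 5376 − 3 = -5408, attained at (-1, -4).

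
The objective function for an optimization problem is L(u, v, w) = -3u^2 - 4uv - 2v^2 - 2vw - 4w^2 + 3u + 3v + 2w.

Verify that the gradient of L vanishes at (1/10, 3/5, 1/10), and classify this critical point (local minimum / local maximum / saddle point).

∇L = (-6u - 4v + 3, -4u - 4v - 2w + 3, -2v - 8w + 2); substituting (1/10, 3/5, 1/10) gives ∇L = (0, 0, 0), so (1/10, 3/5, 1/10) is indeed a critical point.
The Hessian is constant: H = [[-6, -4, 0], [-4, -4, -2], [0, -2, -8]].
Leading principal minors: Δ₁ = -6, Δ₂ = 8, Δ₃ = -40.
The minors alternate sign starting negative (−, +, −), so H is negative definite: a local maximum.

local maximum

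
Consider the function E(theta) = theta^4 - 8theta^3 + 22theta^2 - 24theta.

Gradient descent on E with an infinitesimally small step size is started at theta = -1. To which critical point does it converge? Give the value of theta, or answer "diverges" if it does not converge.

E'(theta) = 4(theta - 3)(theta - 2)(theta - 1), so E'(-1) = -96.
Gradient descent moves in the -E' direction, i.e. theta is increasing.
The nearest critical point in that direction is theta = 1, where E'' = 8 > 0 (a local minimum). The iterate converges there.

1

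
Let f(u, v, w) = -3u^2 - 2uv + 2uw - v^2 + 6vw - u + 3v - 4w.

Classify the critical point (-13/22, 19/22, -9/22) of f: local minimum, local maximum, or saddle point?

The Hessian is constant: H = [[-6, -2, 2], [-2, -2, 6], [2, 6, 0]].
Leading principal minors: Δ₁ = -6, Δ₂ = 8, Δ₃ = 176.
The minors fit neither the all-positive nor the alternating-sign pattern, so H is indefinite: a saddle point.

saddle point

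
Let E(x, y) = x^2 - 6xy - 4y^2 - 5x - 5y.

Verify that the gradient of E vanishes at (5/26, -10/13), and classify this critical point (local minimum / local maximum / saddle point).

saddle point

∇E = (2x - 6y - 5, -6x - 8y - 5); substituting (5/26, -10/13) gives ∇E = (0, 0), so (5/26, -10/13) is indeed a critical point.
The Hessian of E is constant: H = [[2, -6], [-6, -8]].
det(H) = 2·(-8) − (-6)² = -52.
Since det(H) < 0, H is indefinite and the critical point is a saddle point.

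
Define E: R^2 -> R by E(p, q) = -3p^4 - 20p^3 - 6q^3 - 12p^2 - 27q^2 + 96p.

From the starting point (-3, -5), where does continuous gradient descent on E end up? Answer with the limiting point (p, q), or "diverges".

E is separable, so gradient descent decouples: p follows -∂E/∂p, q follows -∂E/∂q.
∂E/∂p = -12(p - 1)(p + 2)(p + 4); at p=-3 this is -48, so p increases.
∂E/∂q = -18q(q + 3); at q=-5 this is -180, so q increases.
p converges to its nearest critical value -2 (a local min of the p-part); q converges to -3. The iterate converges to (-2, -3).

(-2, -3)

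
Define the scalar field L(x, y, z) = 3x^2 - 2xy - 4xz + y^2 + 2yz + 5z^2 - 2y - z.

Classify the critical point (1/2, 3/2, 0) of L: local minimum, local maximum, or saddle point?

local minimum

The Hessian is constant: H = [[6, -2, -4], [-2, 2, 2], [-4, 2, 10]].
Leading principal minors: Δ₁ = 6, Δ₂ = 8, Δ₃ = 56.
All leading minors are positive, so H is positive definite: a local minimum.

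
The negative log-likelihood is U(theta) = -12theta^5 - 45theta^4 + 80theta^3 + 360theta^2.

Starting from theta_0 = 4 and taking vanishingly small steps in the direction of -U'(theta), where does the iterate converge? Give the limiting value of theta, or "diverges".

U'(theta) = -60theta(theta - 2)(theta + 2)(theta + 3), so U'(4) = -20160.
Gradient descent moves in the -U' direction, i.e. theta is increasing.
There is no critical point above theta=4, and U' keeps the same sign, so the iterate runs off to +∞.

diverges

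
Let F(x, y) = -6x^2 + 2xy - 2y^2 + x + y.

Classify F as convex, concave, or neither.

F is quadratic, so its Hessian is the constant matrix H = [[-12, 2], [2, -4]].
det(H) = 44, tr(H) = -16.
det(H) > 0 and tr(H) < 0, so H is negative definite everywhere: concave.

concave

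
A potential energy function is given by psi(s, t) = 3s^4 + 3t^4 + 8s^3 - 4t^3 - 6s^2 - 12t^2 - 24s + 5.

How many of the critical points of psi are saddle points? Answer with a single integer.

psi separates as a function of s plus a function of t, so ∇psi=0 decouples.
∂psi/∂s = 12(s - 1)(s + 1)(s + 2) = 0 at s ∈ {-2, -1, 1}; ∂psi/∂t = 12t(t - 2)(t + 1) = 0 at t ∈ {-1, 0, 2}.
The Hessian is diagonal: diag(psi_ss, psi_tt). Second derivatives: psi_ss(-2)=36, psi_ss(-1)=-24, psi_ss(1)=72; psi_tt(-1)=36, psi_tt(0)=-24, psi_tt(2)=72.
Saddle points occur where the two diagonal entries have opposite signs: (-2, 0), (-1, -1), (-1, 2), (1, 0). Count: 4.

4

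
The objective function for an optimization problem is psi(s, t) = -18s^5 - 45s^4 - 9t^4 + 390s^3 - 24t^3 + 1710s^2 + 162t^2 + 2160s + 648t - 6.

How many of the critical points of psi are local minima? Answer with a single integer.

psi separates as a function of s plus a function of t, so ∇psi=0 decouples.
∂psi/∂s = -90(s - 4)(s + 1)(s + 2)(s + 3) = 0 at s ∈ {-3, -2, -1, 4}; ∂psi/∂t = -36(t - 3)(t + 2)(t + 3) = 0 at t ∈ {-3, -2, 3}.
The Hessian is diagonal: diag(psi_ss, psi_tt). Second derivatives: psi_ss(-3)=1260, psi_ss(-2)=-540, psi_ss(-1)=900, psi_ss(4)=-18900; psi_tt(-3)=-216, psi_tt(-2)=180, psi_tt(3)=-1080.
Local minima occur where both diagonal entries positive: (-3, -2), (-1, -2). Count: 2.

2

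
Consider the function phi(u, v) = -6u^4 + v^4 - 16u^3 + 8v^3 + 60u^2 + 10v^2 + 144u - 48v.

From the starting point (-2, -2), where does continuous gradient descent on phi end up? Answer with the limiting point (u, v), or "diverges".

(-1, 1)

phi is separable, so gradient descent decouples: u follows -∂phi/∂u, v follows -∂phi/∂v.
∂phi/∂u = -24(u - 2)(u + 1)(u + 3); at u=-2 this is -96, so u increases.
∂phi/∂v = 4(v - 1)(v + 3)(v + 4); at v=-2 this is -24, so v increases.
u converges to its nearest critical value -1 (a local min of the u-part); v converges to 1. The iterate converges to (-1, 1).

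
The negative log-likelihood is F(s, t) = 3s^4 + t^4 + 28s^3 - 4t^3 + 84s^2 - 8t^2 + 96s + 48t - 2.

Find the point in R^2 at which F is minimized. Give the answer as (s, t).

F(s,t) separates as P(s) + Q(t) − 2, so its minimum is min P + min Q − 2.
P'(s) = 12(s + 1)(s + 2)(s + 4) vanishes at s ∈ {-4, -2, -1}; Q'(t) = 4(t - 3)(t - 2)(t + 2) vanishes at t ∈ {-2, 2, 3}.
Local minima of P (where P''>0): P(-4)=-64, P(-1)=-37. Local minima of Q: Q(-2)=-80, Q(3)=45.
So the global minimum of F is P(-4) + Q(-2) − 2 = -64 − 80 − 2 = -146, attained at (-4, -2).

(-4, -2)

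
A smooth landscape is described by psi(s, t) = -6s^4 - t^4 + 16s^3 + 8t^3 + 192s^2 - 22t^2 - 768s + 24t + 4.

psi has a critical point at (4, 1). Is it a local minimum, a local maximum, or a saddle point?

local maximum

The mixed partial ∂²psi/∂s∂t is 0, so the Hessian at any point is diag(psi_ss, psi_tt) = diag(24(-3s^2 + 4s + 16), 4(-3t^2 + 12t - 11)).
At (4, 1): H = diag(-384, -8).
Both eigenvalues are negative, so H is negative definite: a local maximum.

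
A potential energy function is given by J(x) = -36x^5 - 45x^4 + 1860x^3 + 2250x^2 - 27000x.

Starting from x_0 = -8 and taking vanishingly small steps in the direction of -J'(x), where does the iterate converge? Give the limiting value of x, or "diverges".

-5

J'(x) = -180(x - 5)(x - 2)(x + 3)(x + 5), so J'(-8) = -351000.
Gradient descent moves in the -J' direction, i.e. x is increasing.
The nearest critical point in that direction is x = -5, where J'' = 25200 > 0 (a local minimum). The iterate converges there.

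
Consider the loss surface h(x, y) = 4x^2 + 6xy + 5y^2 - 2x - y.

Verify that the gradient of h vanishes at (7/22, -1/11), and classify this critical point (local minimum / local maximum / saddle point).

local minimum

∇h = (8x + 6y - 2, 6x + 10y - 1); substituting (7/22, -1/11) gives ∇h = (0, 0), so (7/22, -1/11) is indeed a critical point.
The Hessian of h is constant: H = [[8, 6], [6, 10]].
det(H) = 8·10 − 6² = 44.
det(H) > 0 and tr(H) = 18 > 0, so H is positive definite and the point is a local minimum.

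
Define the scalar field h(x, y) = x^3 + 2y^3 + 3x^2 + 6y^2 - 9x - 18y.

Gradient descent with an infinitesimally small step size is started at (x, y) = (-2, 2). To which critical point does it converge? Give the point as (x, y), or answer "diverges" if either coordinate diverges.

(1, 1)

h is separable, so gradient descent decouples: x follows -∂h/∂x, y follows -∂h/∂y.
∂h/∂x = 3(x - 1)(x + 3); at x=-2 this is -9, so x increases.
∂h/∂y = 6(y - 1)(y + 3); at y=2 this is 30, so y decreases.
x converges to its nearest critical value 1 (a local min of the x-part); y converges to 1. The iterate converges to (1, 1).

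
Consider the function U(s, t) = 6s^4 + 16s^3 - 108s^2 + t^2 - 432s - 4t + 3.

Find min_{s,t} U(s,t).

U(s,t) separates as P(s) + Q(t) + 3, so its minimum is min P + min Q + 3.
P'(s) = 24(s - 3)(s + 2)(s + 3) vanishes at s ∈ {-3, -2, 3}; Q'(t) = 2(t - 2) vanishes at t ∈ {2}.
Local minima of P (where P''>0): P(-3)=378, P(3)=-1350. Local minima of Q: Q(2)=-4.
So the global minimum of U is P(3) + Q(2) + 3 = -1350 − 4 + 3 = -1351, attained at (3, 2).

-1351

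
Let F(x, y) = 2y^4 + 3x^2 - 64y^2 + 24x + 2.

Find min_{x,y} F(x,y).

-558

F(x,y) separates as P(x) + Q(y) + 2, so its minimum is min P + min Q + 2.
P'(x) = 6x + 24 vanishes at x ∈ {-4}; Q'(y) = 8y(y - 4)(y + 4) vanishes at y ∈ {-4, 0, 4}.
Local minima of P (where P''>0): P(-4)=-48. Local minima of Q: Q(-4)=-512, Q(4)=-512.
So the global minimum of F is P(-4) + Q(-4) + 2 = -48 − 512 + 2 = -558, attained at (-4, -4).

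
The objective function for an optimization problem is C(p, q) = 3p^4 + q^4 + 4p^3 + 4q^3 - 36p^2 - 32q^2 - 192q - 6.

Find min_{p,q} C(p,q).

-963

C(p,q) separates as A(p) + B(q) − 6, so its minimum is min A + min B − 6.
A'(p) = 12p(p - 2)(p + 3) vanishes at p ∈ {-3, 0, 2}; B'(q) = 4(q - 4)(q + 3)(q + 4) vanishes at q ∈ {-4, -3, 4}.
Local minima of A (where A''>0): A(-3)=-189, A(2)=-64. Local minima of B: B(-4)=256, B(4)=-768.
So the global minimum of C is A(-3) + B(4) − 6 = -189 − 768 − 6 = -963, attained at (-3, 4).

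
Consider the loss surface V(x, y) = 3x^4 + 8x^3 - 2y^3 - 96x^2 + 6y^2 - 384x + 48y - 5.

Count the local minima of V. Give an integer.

2

V separates as a function of x plus a function of y, so ∇V=0 decouples.
∂V/∂x = 12(x - 4)(x + 2)(x + 4) = 0 at x ∈ {-4, -2, 4}; ∂V/∂y = -6(y - 4)(y + 2) = 0 at y ∈ {-2, 4}.
The Hessian is diagonal: diag(V_xx, V_yy). Second derivatives: V_xx(-4)=192, V_xx(-2)=-144, V_xx(4)=576; V_yy(-2)=36, V_yy(4)=-36.
Local minima occur where both diagonal entries positive: (-4, -2), (4, -2). Count: 2.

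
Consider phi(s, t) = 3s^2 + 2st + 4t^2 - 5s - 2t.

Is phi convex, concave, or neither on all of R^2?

convex

phi is quadratic, so its Hessian is the constant matrix H = [[6, 2], [2, 8]].
det(H) = 44, tr(H) = 14.
det(H) > 0 and tr(H) > 0, so H is positive definite everywhere: convex.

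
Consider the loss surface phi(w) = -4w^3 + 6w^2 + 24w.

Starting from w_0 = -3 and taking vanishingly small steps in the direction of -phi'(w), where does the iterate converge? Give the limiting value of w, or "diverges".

phi'(w) = -12(w - 2)(w + 1), so phi'(-3) = -120.
Gradient descent moves in the -phi' direction, i.e. w is increasing.
The nearest critical point in that direction is w = -1, where phi'' = 36 > 0 (a local minimum). The iterate converges there.

-1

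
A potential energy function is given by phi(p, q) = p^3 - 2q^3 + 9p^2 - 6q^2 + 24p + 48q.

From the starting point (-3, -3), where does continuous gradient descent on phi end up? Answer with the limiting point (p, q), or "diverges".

phi is separable, so gradient descent decouples: p follows -∂phi/∂p, q follows -∂phi/∂q.
∂phi/∂p = 3(p + 2)(p + 4); at p=-3 this is -3, so p increases.
∂phi/∂q = -6(q - 2)(q + 4); at q=-3 this is 30, so q decreases.
p converges to its nearest critical value -2 (a local min of the p-part); q converges to -4. The iterate converges to (-2, -4).

(-2, -4)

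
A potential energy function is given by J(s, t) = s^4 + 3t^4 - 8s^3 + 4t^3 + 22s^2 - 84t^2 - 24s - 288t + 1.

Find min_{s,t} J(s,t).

-1480

J(s,t) separates as P(s) + Q(t) + 1, so its minimum is min P + min Q + 1.
P'(s) = 4(s - 3)(s - 2)(s - 1) vanishes at s ∈ {1, 2, 3}; Q'(t) = 12(t - 4)(t + 2)(t + 3) vanishes at t ∈ {-3, -2, 4}.
Local minima of P (where P''>0): P(1)=-9, P(3)=-9. Local minima of Q: Q(-3)=243, Q(4)=-1472.
So the global minimum of J is P(1) + Q(4) + 1 = -9 − 1472 + 1 = -1480, attained at (1, 4).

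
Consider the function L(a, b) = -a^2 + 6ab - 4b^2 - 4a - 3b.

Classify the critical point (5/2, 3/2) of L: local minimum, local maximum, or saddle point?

The Hessian of L is constant: H = [[-2, 6], [6, -8]].
det(H) = (-2)·(-8) − 6² = -20.
Since det(H) < 0, H is indefinite and the critical point is a saddle point.

saddle point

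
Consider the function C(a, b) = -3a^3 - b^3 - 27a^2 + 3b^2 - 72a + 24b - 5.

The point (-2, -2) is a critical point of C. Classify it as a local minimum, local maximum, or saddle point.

saddle point

The mixed partial ∂²C/∂a∂b is 0, so the Hessian at any point is diag(C_aa, C_bb) = diag(-18(a + 3), 6(-b + 1)).
At (-2, -2): H = diag(-18, 18).
The eigenvalues have opposite signs, so H is indefinite: a saddle point.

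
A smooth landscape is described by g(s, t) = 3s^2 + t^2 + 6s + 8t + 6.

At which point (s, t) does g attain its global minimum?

(-1, -4)

g(s,t) separates as P(s) + Q(t) + 6, so its minimum is min P + min Q + 6.
P'(s) = 6s + 6 vanishes at s ∈ {-1}; Q'(t) = 2(t + 4) vanishes at t ∈ {-4}.
Local minima of P (where P''>0): P(-1)=-3. Local minima of Q: Q(-4)=-16.
So the global minimum of g is P(-1) + Q(-4) + 6 = -3 − 16 + 6 = -13, attained at (-1, -4).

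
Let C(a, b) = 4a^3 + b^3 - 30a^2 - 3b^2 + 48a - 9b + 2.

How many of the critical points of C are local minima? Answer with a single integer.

C separates as a function of a plus a function of b, so ∇C=0 decouples.
∂C/∂a = 12(a - 4)(a - 1) = 0 at a ∈ {1, 4}; ∂C/∂b = 3(b - 3)(b + 1) = 0 at b ∈ {-1, 3}.
The Hessian is diagonal: diag(C_aa, C_bb). Second derivatives: C_aa(1)=-36, C_aa(4)=36; C_bb(-1)=-12, C_bb(3)=12.
Local minima occur where both diagonal entries positive: (4, 3). Count: 1.

1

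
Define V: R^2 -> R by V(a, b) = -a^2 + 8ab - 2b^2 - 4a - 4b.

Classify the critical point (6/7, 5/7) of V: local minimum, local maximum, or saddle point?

The Hessian of V is constant: H = [[-2, 8], [8, -4]].
det(H) = (-2)·(-4) − 8² = -56.
Since det(H) < 0, H is indefinite and the critical point is a saddle point.

saddle point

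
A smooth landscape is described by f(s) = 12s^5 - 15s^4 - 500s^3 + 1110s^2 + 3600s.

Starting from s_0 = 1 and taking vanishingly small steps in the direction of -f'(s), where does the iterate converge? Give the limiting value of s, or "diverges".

f'(s) = 60(s - 4)(s - 3)(s + 1)(s + 5), so f'(1) = 4320.
Gradient descent moves in the -f' direction, i.e. s is decreasing.
The nearest critical point in that direction is s = -1, where f'' = 4800 > 0 (a local minimum). The iterate converges there.

-1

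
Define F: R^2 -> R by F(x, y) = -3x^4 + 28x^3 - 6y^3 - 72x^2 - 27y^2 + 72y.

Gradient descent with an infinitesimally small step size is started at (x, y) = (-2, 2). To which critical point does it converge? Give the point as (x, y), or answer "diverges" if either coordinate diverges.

F is separable, so gradient descent decouples: x follows -∂F/∂x, y follows -∂F/∂y.
∂F/∂x = -12x(x - 4)(x - 3); at x=-2 this is 720, so x decreases.
∂F/∂y = -18(y - 1)(y + 4); at y=2 this is -108, so y increases.
The x-coordinate has no critical point in that direction and runs off to infinity.

diverges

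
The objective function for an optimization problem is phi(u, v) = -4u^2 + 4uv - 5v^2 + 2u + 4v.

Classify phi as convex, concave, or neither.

phi is quadratic, so its Hessian is the constant matrix H = [[-8, 4], [4, -10]].
det(H) = 64, tr(H) = -18.
det(H) > 0 and tr(H) < 0, so H is negative definite everywhere: concave.

concave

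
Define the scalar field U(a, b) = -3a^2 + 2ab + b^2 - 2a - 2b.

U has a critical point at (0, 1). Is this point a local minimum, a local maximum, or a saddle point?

The Hessian of U is constant: H = [[-6, 2], [2, 2]].
det(H) = (-6)·2 − 2² = -16.
Since det(H) < 0, H is indefinite and the critical point is a saddle point.

saddle point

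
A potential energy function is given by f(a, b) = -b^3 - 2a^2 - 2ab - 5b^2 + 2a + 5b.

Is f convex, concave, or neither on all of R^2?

The term -b^3 is cubic, so the Hessian is not constant.
∂²f/∂b² = -6b - 10, which takes both signs as b varies (negative for sufficiently large b). A diagonal entry of the Hessian changing sign means the Hessian is neither positive- nor negative-semidefinite on all of R^2.

neither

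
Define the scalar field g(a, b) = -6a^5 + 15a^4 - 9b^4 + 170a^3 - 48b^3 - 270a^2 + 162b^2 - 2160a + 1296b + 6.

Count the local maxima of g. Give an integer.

g separates as a function of a plus a function of b, so ∇g=0 decouples.
∂g/∂a = -30(a - 4)(a - 3)(a + 2)(a + 3) = 0 at a ∈ {-3, -2, 3, 4}; ∂g/∂b = -36(b - 3)(b + 3)(b + 4) = 0 at b ∈ {-4, -3, 3}.
The Hessian is diagonal: diag(g_aa, g_bb). Second derivatives: g_aa(-3)=1260, g_aa(-2)=-900, g_aa(3)=900, g_aa(4)=-1260; g_bb(-4)=-252, g_bb(-3)=216, g_bb(3)=-1512.
Local maxima occur where both diagonal entries negative: (-2, -4), (-2, 3), (4, -4), (4, 3). Count: 4.

4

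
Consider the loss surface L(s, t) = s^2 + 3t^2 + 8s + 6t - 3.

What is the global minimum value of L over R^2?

L(s,t) separates as P(s) + Q(t) − 3, so its minimum is min P + min Q − 3.
P'(s) = 2s + 8 vanishes at s ∈ {-4}; Q'(t) = 6(t + 1) vanishes at t ∈ {-1}.
Local minima of P (where P''>0): P(-4)=-16. Local minima of Q: Q(-1)=-3.
So the global minimum of L is P(-4) + Q(-1) − 3 = -16 − 3 − 3 = -22, attained at (-4, -1).

-22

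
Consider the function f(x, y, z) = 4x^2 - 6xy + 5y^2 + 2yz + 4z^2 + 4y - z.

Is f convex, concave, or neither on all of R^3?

f is quadratic, so its Hessian is the constant matrix H = [[8, -6, 0], [-6, 10, 2], [0, 2, 8]].
Leading principal minors: 8, 44, 320.
All positive ⇒ H ≻ 0 ⇒ convex.

convex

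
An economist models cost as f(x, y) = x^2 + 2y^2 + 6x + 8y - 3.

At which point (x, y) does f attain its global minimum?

f(x,y) separates as P(x) + Q(y) − 3, so its minimum is min P + min Q − 3.
P'(x) = 2x + 6 vanishes at x ∈ {-3}; Q'(y) = 4y + 8 vanishes at y ∈ {-2}.
Local minima of P (where P''>0): P(-3)=-9. Local minima of Q: Q(-2)=-8.
So the global minimum of f is P(-3) + Q(-2) − 3 = -9 − 8 − 3 = -20, attained at (-3, -2).

(-3, -2)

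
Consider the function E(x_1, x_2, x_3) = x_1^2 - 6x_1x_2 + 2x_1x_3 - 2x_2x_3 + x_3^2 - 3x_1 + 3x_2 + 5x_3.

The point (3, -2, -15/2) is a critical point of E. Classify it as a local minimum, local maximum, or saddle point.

saddle point

The Hessian is constant: H = [[2, -6, 2], [-6, 0, -2], [2, -2, 2]].
Leading principal minors: Δ₁ = 2, Δ₂ = -36, Δ₃ = -32.
The minors fit neither the all-positive nor the alternating-sign pattern, so H is indefinite: a saddle point.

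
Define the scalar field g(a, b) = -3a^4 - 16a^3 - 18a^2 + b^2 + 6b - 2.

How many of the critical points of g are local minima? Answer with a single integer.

1

g separates as a function of a plus a function of b, so ∇g=0 decouples.
∂g/∂a = -12a(a + 1)(a + 3) = 0 at a ∈ {-3, -1, 0}; ∂g/∂b = 2(b + 3) = 0 at b ∈ {-3}.
The Hessian is diagonal: diag(g_aa, g_bb). Second derivatives: g_aa(-3)=-72, g_aa(-1)=24, g_aa(0)=-36; g_bb(-3)=2.
Local minima occur where both diagonal entries positive: (-1, -3). Count: 1.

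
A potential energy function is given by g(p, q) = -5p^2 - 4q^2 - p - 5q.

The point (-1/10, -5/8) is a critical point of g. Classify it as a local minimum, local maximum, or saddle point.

local maximum

The Hessian of g is constant: H = [[-10, 0], [0, -8]].
det(H) = (-10)·(-8) − 0² = 80.
det(H) > 0 and tr(H) = -18 < 0, so H is negative definite and the point is a local maximum.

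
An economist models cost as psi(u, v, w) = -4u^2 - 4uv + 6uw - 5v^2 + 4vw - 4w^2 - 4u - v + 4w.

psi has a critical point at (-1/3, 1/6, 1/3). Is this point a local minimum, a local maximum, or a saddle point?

local maximum

The Hessian is constant: H = [[-8, -4, 6], [-4, -10, 4], [6, 4, -8]].
Leading principal minors: Δ₁ = -8, Δ₂ = 64, Δ₃ = -216.
The minors alternate sign starting negative (−, +, −), so H is negative definite: a local maximum.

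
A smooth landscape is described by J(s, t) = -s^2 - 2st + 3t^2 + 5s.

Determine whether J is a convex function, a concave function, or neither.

neither

J is quadratic, so its Hessian is the constant matrix H = [[-2, -2], [-2, 6]].
det(H) = -16, tr(H) = 4.
det(H) < 0, so H is indefinite: neither convex nor concave.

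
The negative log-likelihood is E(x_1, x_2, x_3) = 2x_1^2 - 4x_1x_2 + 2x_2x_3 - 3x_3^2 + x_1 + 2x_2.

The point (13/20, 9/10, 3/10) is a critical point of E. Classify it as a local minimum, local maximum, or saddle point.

The Hessian is constant: H = [[4, -4, 0], [-4, 0, 2], [0, 2, -6]].
Leading principal minors: Δ₁ = 4, Δ₂ = -16, Δ₃ = 80.
The minors fit neither the all-positive nor the alternating-sign pattern, so H is indefinite: a saddle point.

saddle point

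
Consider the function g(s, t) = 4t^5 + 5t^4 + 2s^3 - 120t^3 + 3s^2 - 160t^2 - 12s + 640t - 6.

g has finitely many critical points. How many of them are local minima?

g separates as a function of s plus a function of t, so ∇g=0 decouples.
∂g/∂s = 6(s - 1)(s + 2) = 0 at s ∈ {-2, 1}; ∂g/∂t = 20(t - 4)(t - 1)(t + 2)(t + 4) = 0 at t ∈ {-4, -2, 1, 4}.
The Hessian is diagonal: diag(g_ss, g_tt). Second derivatives: g_ss(-2)=-18, g_ss(1)=18; g_tt(-4)=-1600, g_tt(-2)=720, g_tt(1)=-900, g_tt(4)=2880.
Local minima occur where both diagonal entries positive: (1, -2), (1, 4). Count: 2.

2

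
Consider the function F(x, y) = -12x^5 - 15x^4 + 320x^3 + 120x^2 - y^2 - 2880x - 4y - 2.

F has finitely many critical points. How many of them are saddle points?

F separates as a function of x plus a function of y, so ∇F=0 decouples.
∂F/∂x = -60(x - 3)(x - 2)(x + 2)(x + 4) = 0 at x ∈ {-4, -2, 2, 3}; ∂F/∂y = -2(y + 2) = 0 at y ∈ {-2}.
The Hessian is diagonal: diag(F_xx, F_yy). Second derivatives: F_xx(-4)=5040, F_xx(-2)=-2400, F_xx(2)=1440, F_xx(3)=-2100; F_yy(-2)=-2.
Saddle points occur where the two diagonal entries have opposite signs: (-4, -2), (2, -2). Count: 2.

2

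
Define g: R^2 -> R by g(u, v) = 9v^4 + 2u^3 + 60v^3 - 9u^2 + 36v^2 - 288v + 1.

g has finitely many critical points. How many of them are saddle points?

3

g separates as a function of u plus a function of v, so ∇g=0 decouples.
∂g/∂u = 6u(u - 3) = 0 at u ∈ {0, 3}; ∂g/∂v = 36(v - 1)(v + 2)(v + 4) = 0 at v ∈ {-4, -2, 1}.
The Hessian is diagonal: diag(g_uu, g_vv). Second derivatives: g_uu(0)=-18, g_uu(3)=18; g_vv(-4)=360, g_vv(-2)=-216, g_vv(1)=540.
Saddle points occur where the two diagonal entries have opposite signs: (0, -4), (0, 1), (3, -2). Count: 3.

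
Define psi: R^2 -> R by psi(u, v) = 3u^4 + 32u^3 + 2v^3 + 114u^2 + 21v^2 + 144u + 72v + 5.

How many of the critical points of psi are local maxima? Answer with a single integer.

1

psi separates as a function of u plus a function of v, so ∇psi=0 decouples.
∂psi/∂u = 12(u + 1)(u + 3)(u + 4) = 0 at u ∈ {-4, -3, -1}; ∂psi/∂v = 6(v + 3)(v + 4) = 0 at v ∈ {-4, -3}.
The Hessian is diagonal: diag(psi_uu, psi_vv). Second derivatives: psi_uu(-4)=36, psi_uu(-3)=-24, psi_uu(-1)=72; psi_vv(-4)=-6, psi_vv(-3)=6.
Local maxima occur where both diagonal entries negative: (-3, -4). Count: 1.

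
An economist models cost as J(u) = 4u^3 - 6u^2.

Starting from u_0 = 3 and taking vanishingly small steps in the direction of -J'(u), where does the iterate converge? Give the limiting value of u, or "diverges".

J'(u) = 12u(u - 1), so J'(3) = 72.
Gradient descent moves in the -J' direction, i.e. u is decreasing.
The nearest critical point in that direction is u = 1, where J'' = 12 > 0 (a local minimum). The iterate converges there.

1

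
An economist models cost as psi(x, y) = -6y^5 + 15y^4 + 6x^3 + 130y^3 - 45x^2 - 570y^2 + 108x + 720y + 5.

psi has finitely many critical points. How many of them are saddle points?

psi separates as a function of x plus a function of y, so ∇psi=0 decouples.
∂psi/∂x = 18(x - 3)(x - 2) = 0 at x ∈ {2, 3}; ∂psi/∂y = -30(y - 3)(y - 2)(y - 1)(y + 4) = 0 at y ∈ {-4, 1, 2, 3}.
The Hessian is diagonal: diag(psi_xx, psi_yy). Second derivatives: psi_xx(2)=-18, psi_xx(3)=18; psi_yy(-4)=6300, psi_yy(1)=-300, psi_yy(2)=180, psi_yy(3)=-420.
Saddle points occur where the two diagonal entries have opposite signs: (2, -4), (2, 2), (3, 1), (3, 3). Count: 4.

4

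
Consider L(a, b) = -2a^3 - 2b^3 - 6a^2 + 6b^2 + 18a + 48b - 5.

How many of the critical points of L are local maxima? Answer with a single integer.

L separates as a function of a plus a function of b, so ∇L=0 decouples.
∂L/∂a = -6(a - 1)(a + 3) = 0 at a ∈ {-3, 1}; ∂L/∂b = -6(b - 4)(b + 2) = 0 at b ∈ {-2, 4}.
The Hessian is diagonal: diag(L_aa, L_bb). Second derivatives: L_aa(-3)=24, L_aa(1)=-24; L_bb(-2)=36, L_bb(4)=-36.
Local maxima occur where both diagonal entries negative: (1, 4). Count: 1.

1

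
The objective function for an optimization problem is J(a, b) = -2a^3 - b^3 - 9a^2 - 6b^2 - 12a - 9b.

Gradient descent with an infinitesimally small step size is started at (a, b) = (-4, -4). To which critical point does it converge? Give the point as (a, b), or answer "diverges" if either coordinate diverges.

J is separable, so gradient descent decouples: a follows -∂J/∂a, b follows -∂J/∂b.
∂J/∂a = -6(a + 1)(a + 2); at a=-4 this is -36, so a increases.
∂J/∂b = -3(b + 1)(b + 3); at b=-4 this is -9, so b increases.
a converges to its nearest critical value -2 (a local min of the a-part); b converges to -3. The iterate converges to (-2, -3).

(-2, -3)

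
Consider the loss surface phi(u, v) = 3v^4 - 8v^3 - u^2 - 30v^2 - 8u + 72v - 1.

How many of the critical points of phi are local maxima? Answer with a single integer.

1

phi separates as a function of u plus a function of v, so ∇phi=0 decouples.
∂phi/∂u = -2(u + 4) = 0 at u ∈ {-4}; ∂phi/∂v = 12(v - 3)(v - 1)(v + 2) = 0 at v ∈ {-2, 1, 3}.
The Hessian is diagonal: diag(phi_uu, phi_vv). Second derivatives: phi_uu(-4)=-2; phi_vv(-2)=180, phi_vv(1)=-72, phi_vv(3)=120.
Local maxima occur where both diagonal entries negative: (-4, 1). Count: 1.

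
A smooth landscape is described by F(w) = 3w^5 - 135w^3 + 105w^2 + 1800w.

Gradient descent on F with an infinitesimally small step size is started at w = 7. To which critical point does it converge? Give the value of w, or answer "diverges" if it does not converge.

4

F'(w) = 15(w - 4)(w - 3)(w + 2)(w + 5), so F'(7) = 19440.
Gradient descent moves in the -F' direction, i.e. w is decreasing.
The nearest critical point in that direction is w = 4, where F'' = 810 > 0 (a local minimum). The iterate converges there.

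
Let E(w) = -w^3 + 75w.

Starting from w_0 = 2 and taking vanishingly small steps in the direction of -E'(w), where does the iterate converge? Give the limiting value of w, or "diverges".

E'(w) = -3(w - 5)(w + 5), so E'(2) = 63.
Gradient descent moves in the -E' direction, i.e. w is decreasing.
The nearest critical point in that direction is w = -5, where E'' = 30 > 0 (a local minimum). The iterate converges there.

-5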